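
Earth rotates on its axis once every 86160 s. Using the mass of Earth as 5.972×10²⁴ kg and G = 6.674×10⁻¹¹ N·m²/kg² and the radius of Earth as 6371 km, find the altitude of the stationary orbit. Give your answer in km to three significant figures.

h_sync ≈ 35800 km

μ = GM = 6.674×10⁻¹¹ × 5.972×10²⁴ = 3.986×10¹⁴ m³/s².
A synchronous orbit has period T, so by Kepler's third law a = (μT²/4π²)^(1/3).
μT²/4π² = 3.986×10¹⁴ × (8.616×10⁴)² / 39.48 = 7.495×10²² m³.
a = 4.216×10⁷ m = 42162 km.
Altitude h = a − R = 42162 − 6371 = 35791 km.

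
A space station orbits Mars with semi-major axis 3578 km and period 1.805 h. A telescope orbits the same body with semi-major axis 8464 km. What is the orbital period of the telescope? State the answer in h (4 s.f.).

Kepler's third law: T² ∝ a³, so T₂ = T₁ (a₂/a₁)^(3/2).
a₂/a₁ = 2.366, (a₂/a₁)^(3/2) = 3.638.
T₂ = 1.805 × 3.638 = 6.567 h.

T₂ ≈ 6.567 h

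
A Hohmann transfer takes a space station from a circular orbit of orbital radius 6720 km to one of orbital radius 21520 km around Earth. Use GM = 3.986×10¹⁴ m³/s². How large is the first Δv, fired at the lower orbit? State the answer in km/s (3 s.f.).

r₁ = 6720 km = 6.720×10⁶ m.
r₂ = 21520 km = 2.152×10⁷ m.
Transfer ellipse a_t = (r₁ + r₂)/2 = 1.412×10⁷ m.
At r₁: circular v_c1 = √(μ/r₁) = 7702 m/s; transfer-perigee v_p = √[μ(2/r₁ − 1/a_t)] = 9508 m/s.
Δv₁ = v_p − v_c1 = 1806 m/s.
= 1.806 km/s.

Δv ≈ 1.81 km/s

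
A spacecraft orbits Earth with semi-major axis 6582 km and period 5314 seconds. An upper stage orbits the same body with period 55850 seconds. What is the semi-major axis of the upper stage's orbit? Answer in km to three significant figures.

Kepler's third law: a³ ∝ T², so a₂ = a₁ (T₂/T₁)^(2/3).
T₂/T₁ = 10.51, (T₂/T₁)^(2/3) = 4.798.
a₂ = 6582 × 4.798 = 31580 km.

a₂ ≈ 31600 km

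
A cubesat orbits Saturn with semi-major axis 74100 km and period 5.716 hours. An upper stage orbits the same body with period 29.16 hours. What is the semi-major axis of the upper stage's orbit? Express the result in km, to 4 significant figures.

a₂ ≈ 2.196×10⁵ km

Kepler's third law: a³ ∝ T², so a₂ = a₁ (T₂/T₁)^(2/3).
T₂/T₁ = 5.101, (T₂/T₁)^(2/3) = 2.963.
a₂ = 74100 × 2.963 = 2.196×10⁵ km.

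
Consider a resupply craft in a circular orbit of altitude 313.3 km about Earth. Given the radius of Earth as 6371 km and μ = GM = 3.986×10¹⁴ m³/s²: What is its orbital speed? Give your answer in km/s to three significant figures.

r = 6371 + 313.3 = 6684.3 km = 6.6843×10⁶ m.
For a circular orbit v = √(μ/r) = √(3.986×10¹⁴ / 6.684×10⁶) = √(5.963×10⁷) = 7722 m/s.
That is 7.722 km/s.

v ≈ 7.72 km/s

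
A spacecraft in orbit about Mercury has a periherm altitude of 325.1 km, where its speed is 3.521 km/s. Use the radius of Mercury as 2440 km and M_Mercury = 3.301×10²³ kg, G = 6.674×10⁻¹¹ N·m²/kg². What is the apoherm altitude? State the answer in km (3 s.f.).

μ = GM = 6.674×10⁻¹¹ × 3.301×10²³ = 2.203×10¹³ m³/s².
r_p = 2440 + 325.1 = 2765.1 km = 2.765×10⁶ m.
Specific energy ε = v²/2 − μ/r = -1.769×10⁶ J/kg, so a = −μ/(2ε) = 6.228×10⁶ m.
The apsides satisfy r_p + r_a = 2a, so the apoherm radius is 2a − r_p = 9.690×10⁶ m = 9690.5 km.
Apoherm altitude = 9690.5 − 2440 = 7250.5 km.

apoherm altitude ≈ 7250 km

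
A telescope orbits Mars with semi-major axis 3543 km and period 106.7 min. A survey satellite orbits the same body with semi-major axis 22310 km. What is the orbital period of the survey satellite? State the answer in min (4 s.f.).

Kepler's third law: T² ∝ a³, so T₂ = T₁ (a₂/a₁)^(3/2).
a₂/a₁ = 6.297, (a₂/a₁)^(3/2) = 15.80.
T₂ = 106.7 × 15.80 = 1686 min.

T₂ ≈ 1686 min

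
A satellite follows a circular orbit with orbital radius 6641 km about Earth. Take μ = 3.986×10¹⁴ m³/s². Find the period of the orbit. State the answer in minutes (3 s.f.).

T ≈ 89.8 minutes

r = 6641 km = 6.641×10⁶ m.
Kepler's third law: T = 2π√(r³/μ) = 2π√((6.641×10⁶)³ / 3.986×10¹⁴).
r³/μ = 7.348×10⁵ s², so T = 2π × 8.572×10² = 5.386×10³ s.
Converting: 5.386×10³ s ÷ 60.00 = 89.77 minutes.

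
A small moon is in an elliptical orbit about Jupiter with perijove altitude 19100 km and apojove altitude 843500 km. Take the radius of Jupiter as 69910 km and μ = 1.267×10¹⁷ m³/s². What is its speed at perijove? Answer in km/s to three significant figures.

r_p = 69910 + 19100 = 89010 km = 8.9010×10⁷ m.
r_a = 69910 + 843500 = 913410 km = 9.1341×10⁸ m.
Semi-major axis a = (r_p + r_a)/2 = 5.0121×10⁵ km = 5.012×10⁸ m.
Vis-viva: v² = μ(2/r − 1/a) = 1.267×10¹⁷ × (2.247×10⁻⁸ − 1.995×10⁻⁹) = 2.594×10⁹ m²/s².
v = 50930 m/s = 50.93 km/s.

v ≈ 50.9 km/s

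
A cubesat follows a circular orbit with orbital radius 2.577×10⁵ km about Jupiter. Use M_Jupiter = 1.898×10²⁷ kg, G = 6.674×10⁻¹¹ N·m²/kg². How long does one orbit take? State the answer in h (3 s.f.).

μ = GM = 6.674×10⁻¹¹ × 1.898×10²⁷ = 1.267×10¹⁷ m³/s².
r = 2.577×10⁵ km = 2.577×10⁸ m.
Kepler's third law: T = 2π√(r³/μ) = 2π√((2.577×10⁸)³ / 1.267×10¹⁷).
r³/μ = 1.351×10⁸ s², so T = 2π × 1.162×10⁴ = 7.303×10⁴ s.
Converting: 7.303×10⁴ s ÷ 3600 = 20.29 h.

T ≈ 20.3 h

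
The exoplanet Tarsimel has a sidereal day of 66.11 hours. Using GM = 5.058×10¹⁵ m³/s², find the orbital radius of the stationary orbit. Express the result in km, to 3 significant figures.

T = 66.11 hours = 2.380×10⁵ s.
A synchronous orbit has period T, so by Kepler's third law a = (μT²/4π²)^(1/3).
μT²/4π² = 5.058×10¹⁵ × (2.380×10⁵)² / 39.48 = 7.257×10²⁴ m³.
a = 1.936×10⁸ m = 1.9361×10⁵ km.

r_sync ≈ 1.94×10⁵ km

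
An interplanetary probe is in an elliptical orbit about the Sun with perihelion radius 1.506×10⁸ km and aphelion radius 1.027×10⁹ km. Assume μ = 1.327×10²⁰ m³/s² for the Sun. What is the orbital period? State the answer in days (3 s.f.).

Semi-major axis a = (r_p + r_a)/2 = (1.5060×10⁸ + 1.0270×10⁹)/2 = 5.8880×10⁸ km = 5.888×10¹¹ m.
By Kepler's third law T = 2π√(a³/μ) = 2π × 3.922×10⁷ = 2.464×10⁸ s.
= 2852 days.

T ≈ 2850 days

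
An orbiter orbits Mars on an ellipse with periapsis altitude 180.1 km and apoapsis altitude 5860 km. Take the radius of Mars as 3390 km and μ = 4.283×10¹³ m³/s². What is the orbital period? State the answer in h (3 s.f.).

T ≈ 4.33 h

r_p = 3390 + 180.1 = 3570.1 km = 3.5701×10⁶ m.
r_a = 3390 + 5860 = 9250.0 km = 9.2500×10⁶ m.
Semi-major axis a = (r_p + r_a)/2 = (3570.1 + 9250.0)/2 = 6410.1 km = 6.410×10⁶ m.
By Kepler's third law T = 2π√(a³/μ) = 2π × 2.480×10³ = 1.558×10⁴ s.
= 4.328 h.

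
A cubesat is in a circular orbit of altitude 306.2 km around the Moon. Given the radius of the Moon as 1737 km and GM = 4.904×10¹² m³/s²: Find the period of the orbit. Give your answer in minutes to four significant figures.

r = 1737 + 306.2 = 2043.2 km = 2.0432×10⁶ m.
Kepler's third law: T = 2π√(r³/μ) = 2π√((2.043×10⁶)³ / 4.904×10¹²).
r³/μ = 1.739×10⁶ s², so T = 2π × 1.319×10³ = 8.286×10³ s.
Converting: 8.286×10³ s ÷ 60.00 = 138.1 minutes.

T ≈ 138.1 minutes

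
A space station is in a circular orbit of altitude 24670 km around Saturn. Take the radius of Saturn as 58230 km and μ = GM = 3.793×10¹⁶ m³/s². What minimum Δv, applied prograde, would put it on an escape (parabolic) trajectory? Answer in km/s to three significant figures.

r = 58230 + 24670 = 82900 km = 8.2900×10⁷ m.
Circular speed v_c = √(μ/r) = 21390 m/s.
Escape speed v_esc = √(2μ/r) = √2 × v_c = 30250 m/s.
Δv = v_esc − v_c = 8860 m/s = 8.860 km/s.

Δv ≈ 8.86 km/s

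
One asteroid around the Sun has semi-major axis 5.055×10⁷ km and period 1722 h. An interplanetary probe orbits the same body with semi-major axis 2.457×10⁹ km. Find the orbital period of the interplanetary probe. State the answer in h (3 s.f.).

Kepler's third law: T² ∝ a³, so T₂ = T₁ (a₂/a₁)^(3/2).
a₂/a₁ = 48.61, (a₂/a₁)^(3/2) = 338.9.
T₂ = 1722 × 338.9 = 5.835×10⁵ h.

T₂ ≈ 5.84×10⁵ h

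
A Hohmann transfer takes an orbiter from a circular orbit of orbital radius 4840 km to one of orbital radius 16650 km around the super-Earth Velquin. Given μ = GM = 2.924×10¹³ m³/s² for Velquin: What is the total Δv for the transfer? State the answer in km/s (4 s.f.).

Δv_total ≈ 1.038 km/s

r₁ = 4840 km = 4.840×10⁶ m.
r₂ = 16650 km = 1.665×10⁷ m.
Transfer ellipse a_t = (r₁ + r₂)/2 = 1.074×10⁷ m.
At r₁: circular v_c1 = √(μ/r₁) = 2458 m/s; transfer-periapsis v_p = √[μ(2/r₁ − 1/a_t)] = 3060 m/s.
Δv₁ = v_p − v_c1 = 601.7 m/s.
At r₂: circular v_c2 = √(μ/r₂) = 1325 m/s; transfer-apoapsis v_a = √[μ(2/r₂ − 1/a_t)] = 889.4 m/s.
Δv₂ = v_c2 − v_a = 435.8 m/s.
Total Δv = Δv₁ + Δv₂ = 1038 m/s = 1.038 km/s.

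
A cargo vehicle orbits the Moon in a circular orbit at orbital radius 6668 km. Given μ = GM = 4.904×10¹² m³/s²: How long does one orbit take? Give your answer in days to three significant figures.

T ≈ 0.565 days

r = 6668 km = 6.668×10⁶ m.
Kepler's third law: T = 2π√(r³/μ) = 2π√((6.668×10⁶)³ / 4.904×10¹²).
r³/μ = 6.046×10⁷ s², so T = 2π × 7.775×10³ = 4.885×10⁴ s.
Converting: 4.885×10⁴ s ÷ 86400 = 0.5654 days.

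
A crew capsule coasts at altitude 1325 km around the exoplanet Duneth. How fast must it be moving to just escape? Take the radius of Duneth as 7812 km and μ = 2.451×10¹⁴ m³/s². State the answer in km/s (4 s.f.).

v_esc ≈ 7.325 km/s

r = 7812 + 1325 = 9137.0 km = 9.1370×10⁶ m.
Escape speed v_esc = √(2μ/r) = √(2 × 2.451×10¹⁴ / 9.137×10⁶) = √(5.365×10⁷) = 7325 m/s.
= 7.325 km/s.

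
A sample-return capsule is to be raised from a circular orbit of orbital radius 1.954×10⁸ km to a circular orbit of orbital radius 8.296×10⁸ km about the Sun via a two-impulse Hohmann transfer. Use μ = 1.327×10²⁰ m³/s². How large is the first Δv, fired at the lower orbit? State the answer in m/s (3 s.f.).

Δv ≈ 7100 m/s

r₁ = 1.954×10⁸ km = 1.954×10¹¹ m.
r₂ = 8.296×10⁸ km = 8.296×10¹¹ m.
Transfer ellipse a_t = (r₁ + r₂)/2 = 5.125×10¹¹ m.
At r₁: circular v_c1 = √(μ/r₁) = 26060 m/s; transfer-perihelion v_p = √[μ(2/r₁ − 1/a_t)] = 33160 m/s.
Δv₁ = v_p − v_c1 = 7096 m/s.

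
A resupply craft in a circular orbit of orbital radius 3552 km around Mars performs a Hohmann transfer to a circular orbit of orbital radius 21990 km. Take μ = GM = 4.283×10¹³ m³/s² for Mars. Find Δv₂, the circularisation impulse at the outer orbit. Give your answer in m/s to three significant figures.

r₁ = 3552 km = 3.552×10⁶ m.
r₂ = 21990 km = 2.199×10⁷ m.
Transfer ellipse a_t = (r₁ + r₂)/2 = 1.277×10⁷ m.
At r₁: circular v_c1 = √(μ/r₁) = 3472 m/s; transfer-periapsis v_p = √[μ(2/r₁ − 1/a_t)] = 4557 m/s.
At r₂: circular v_c2 = √(μ/r₂) = 1396 m/s; transfer-apoapsis v_a = √[μ(2/r₂ − 1/a_t)] = 736.0 m/s.
Δv₂ = v_c2 − v_a = 659.6 m/s.

Δv ≈ 660 m/s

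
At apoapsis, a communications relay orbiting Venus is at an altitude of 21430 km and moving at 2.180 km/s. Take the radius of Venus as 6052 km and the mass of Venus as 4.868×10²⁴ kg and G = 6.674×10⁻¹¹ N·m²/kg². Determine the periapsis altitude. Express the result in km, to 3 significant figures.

periapsis altitude ≈ 861 km

μ = GM = 6.674×10⁻¹¹ × 4.868×10²⁴ = 3.249×10¹⁴ m³/s².
r_a = 6052 + 21430 = 27482 km = 2.748×10⁷ m.
Specific energy ε = v²/2 − μ/r = -9.446×10⁶ J/kg, so a = −μ/(2ε) = 1.720×10⁷ m.
The apsides satisfy r_p + r_a = 2a, so the periapsis radius is 2a − r_a = 6.913×10⁶ m = 6913.5 km.
Periapsis altitude = 6913.5 − 6052 = 861.46 km.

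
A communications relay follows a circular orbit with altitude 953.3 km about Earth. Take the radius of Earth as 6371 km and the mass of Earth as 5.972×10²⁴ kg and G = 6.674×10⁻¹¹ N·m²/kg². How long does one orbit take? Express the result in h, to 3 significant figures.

μ = GM = 6.674×10⁻¹¹ × 5.972×10²⁴ = 3.986×10¹⁴ m³/s².
r = 6371 + 953.3 = 7324.3 km = 7.3243×10⁶ m.
Kepler's third law: T = 2π√(r³/μ) = 2π√((7.324×10⁶)³ / 3.986×10¹⁴).
r³/μ = 9.858×10⁵ s², so T = 2π × 9.929×10² = 6.238×10³ s.
Converting: 6.238×10³ s ÷ 3600 = 1.733 h.

T ≈ 1.73 h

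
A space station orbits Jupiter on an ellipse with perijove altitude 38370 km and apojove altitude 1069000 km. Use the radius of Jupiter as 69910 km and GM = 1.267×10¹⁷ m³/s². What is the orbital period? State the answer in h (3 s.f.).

T ≈ 76.4 h

r_p = 69910 + 38370 = 108280 km = 1.0828×10⁸ m.
r_a = 69910 + 1069000 = 1138900 km = 1.1389×10⁹ m.
Semi-major axis a = (r_p + r_a)/2 = (1.0828×10⁵ + 1.1389×10⁶)/2 = 6.2360×10⁵ km = 6.236×10⁸ m.
By Kepler's third law T = 2π√(a³/μ) = 2π × 4.375×10⁴ = 2.749×10⁵ s.
= 76.36 h.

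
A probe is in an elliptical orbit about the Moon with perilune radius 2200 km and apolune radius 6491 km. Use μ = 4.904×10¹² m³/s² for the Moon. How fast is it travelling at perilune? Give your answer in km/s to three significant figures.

v ≈ 1.82 km/s

Semi-major axis a = (r_p + r_a)/2 = 4345.5 km = 4.346×10⁶ m.
Vis-viva: v² = μ(2/r − 1/a) = 4.904×10¹² × (9.091×10⁻⁷ − 2.301×10⁻⁷) = 3.330×10⁶ m²/s².
v = 1825 m/s = 1.825 km/s.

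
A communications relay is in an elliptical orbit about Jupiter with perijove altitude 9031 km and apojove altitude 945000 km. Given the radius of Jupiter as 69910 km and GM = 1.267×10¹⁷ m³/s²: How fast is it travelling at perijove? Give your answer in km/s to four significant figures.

v ≈ 54.57 km/s

r_p = 69910 + 9031 = 78941 km = 7.8941×10⁷ m.
r_a = 69910 + 945000 = 1014900 km = 1.0149×10⁹ m.
Semi-major axis a = (r_p + r_a)/2 = 5.4693×10⁵ km = 5.469×10⁸ m.
Vis-viva: v² = μ(2/r − 1/a) = 1.267×10¹⁷ × (2.534×10⁻⁸ − 1.828×10⁻⁹) = 2.978×10⁹ m²/s².
v = 54570 m/s = 54.57 km/s.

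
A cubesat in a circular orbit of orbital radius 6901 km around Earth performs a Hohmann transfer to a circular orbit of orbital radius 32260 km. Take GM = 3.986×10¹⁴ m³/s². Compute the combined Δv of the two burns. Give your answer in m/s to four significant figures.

r₁ = 6901 km = 6.901×10⁶ m.
r₂ = 32260 km = 3.226×10⁷ m.
Transfer ellipse a_t = (r₁ + r₂)/2 = 1.958×10⁷ m.
At r₁: circular v_c1 = √(μ/r₁) = 7600 m/s; transfer-perigee v_p = √[μ(2/r₁ − 1/a_t)] = 9755 m/s.
Δv₁ = v_p − v_c1 = 2155 m/s.
At r₂: circular v_c2 = √(μ/r₂) = 3515 m/s; transfer-apogee v_a = √[μ(2/r₂ − 1/a_t)] = 2087 m/s.
Δv₂ = v_c2 − v_a = 1428 m/s.
Total Δv = Δv₁ + Δv₂ = 3583 m/s.

Δv_total ≈ 3583 m/s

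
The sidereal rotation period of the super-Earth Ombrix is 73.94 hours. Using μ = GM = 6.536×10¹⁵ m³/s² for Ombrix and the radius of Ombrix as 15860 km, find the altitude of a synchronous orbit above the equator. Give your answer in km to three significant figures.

T = 73.94 hours = 2.662×10⁵ s.
A synchronous orbit has period T, so by Kepler's third law a = (μT²/4π²)^(1/3).
μT²/4π² = 6.536×10¹⁵ × (2.662×10⁵)² / 39.48 = 1.173×10²⁵ m³.
a = 2.272×10⁸ m = 2.2722×10⁵ km.
Altitude h = a − R = 2.2722×10⁵ − 15860 = 2.1136×10⁵ km.

h_sync ≈ 2.11×10⁵ km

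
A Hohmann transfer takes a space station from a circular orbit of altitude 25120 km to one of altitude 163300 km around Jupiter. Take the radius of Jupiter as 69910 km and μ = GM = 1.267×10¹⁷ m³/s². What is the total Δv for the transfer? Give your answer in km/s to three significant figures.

Δv_total ≈ 12.6 km/s

r₁ = 69910 + 25120 = 95030 km = 9.5030×10⁷ m.
r₂ = 69910 + 163300 = 233210 km = 2.3321×10⁸ m.
Transfer ellipse a_t = (r₁ + r₂)/2 = 1.641×10⁸ m.
At r₁: circular v_c1 = √(μ/r₁) = 36510 m/s; transfer-perijove v_p = √[μ(2/r₁ − 1/a_t)] = 43530 m/s.
Δv₁ = v_p − v_c1 = 7012 m/s.
At r₂: circular v_c2 = √(μ/r₂) = 23310 m/s; transfer-apojove v_a = √[μ(2/r₂ − 1/a_t)] = 17740 m/s.
Δv₂ = v_c2 − v_a = 5572 m/s.
Total Δv = Δv₁ + Δv₂ = 12580 m/s = 12.58 km/s.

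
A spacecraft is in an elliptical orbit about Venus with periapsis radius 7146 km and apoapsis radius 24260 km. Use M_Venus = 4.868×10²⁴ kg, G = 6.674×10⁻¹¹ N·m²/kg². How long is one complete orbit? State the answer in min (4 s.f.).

μ = GM = 6.674×10⁻¹¹ × 4.868×10²⁴ = 3.249×10¹⁴ m³/s².
Semi-major axis a = (r_p + r_a)/2 = (7146.0 + 24260)/2 = 15703 km = 1.570×10⁷ m.
By Kepler's third law T = 2π√(a³/μ) = 2π × 3.452×10³ = 2.169×10⁴ s.
= 361.5 min.

T ≈ 361.5 min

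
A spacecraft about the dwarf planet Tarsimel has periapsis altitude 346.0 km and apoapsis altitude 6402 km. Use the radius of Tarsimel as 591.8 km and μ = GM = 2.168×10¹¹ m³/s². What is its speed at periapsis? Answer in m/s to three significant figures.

v ≈ 639 m/s

r_p = 591.8 + 346.0 = 937.80 km = 9.3780×10⁵ m.
r_a = 591.8 + 6402 = 6993.8 km = 6.9938×10⁶ m.
Semi-major axis a = (r_p + r_a)/2 = 3965.8 km = 3.966×10⁶ m.
Vis-viva: v² = μ(2/r − 1/a) = 2.168×10¹¹ × (2.133×10⁻⁶ − 2.522×10⁻⁷) = 4.077×10⁵ m²/s².
v = 638.5 m/s.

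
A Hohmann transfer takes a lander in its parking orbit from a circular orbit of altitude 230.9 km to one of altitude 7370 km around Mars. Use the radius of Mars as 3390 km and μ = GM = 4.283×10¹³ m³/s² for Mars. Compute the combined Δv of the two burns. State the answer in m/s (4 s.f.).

r₁ = 3390 + 230.9 = 3620.9 km = 3.6209×10⁶ m.
r₂ = 3390 + 7370 = 10760 km = 1.0760×10⁷ m.
Transfer ellipse a_t = (r₁ + r₂)/2 = 7.190×10⁶ m.
At r₁: circular v_c1 = √(μ/r₁) = 3439 m/s; transfer-periapsis v_p = √[μ(2/r₁ − 1/a_t)] = 4207 m/s.
Δv₁ = v_p − v_c1 = 767.9 m/s.
At r₂: circular v_c2 = √(μ/r₂) = 1995 m/s; transfer-apoapsis v_a = √[μ(2/r₂ − 1/a_t)] = 1416 m/s.
Δv₂ = v_c2 − v_a = 579.3 m/s.
Total Δv = Δv₁ + Δv₂ = 1347 m/s.

Δv_total ≈ 1347 m/s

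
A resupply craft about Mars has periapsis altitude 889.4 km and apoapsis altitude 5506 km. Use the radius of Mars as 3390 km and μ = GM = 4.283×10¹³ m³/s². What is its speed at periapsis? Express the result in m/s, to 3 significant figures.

r_p = 3390 + 889.4 = 4279.4 km = 4.2794×10⁶ m.
r_a = 3390 + 5506 = 8896.0 km = 8.8960×10⁶ m.
Semi-major axis a = (r_p + r_a)/2 = 6587.7 km = 6.588×10⁶ m.
Vis-viva: v² = μ(2/r − 1/a) = 4.283×10¹³ × (4.674×10⁻⁷ − 1.518×10⁻⁷) = 1.352×10⁷ m²/s².
v = 3676 m/s.

v ≈ 3680 m/s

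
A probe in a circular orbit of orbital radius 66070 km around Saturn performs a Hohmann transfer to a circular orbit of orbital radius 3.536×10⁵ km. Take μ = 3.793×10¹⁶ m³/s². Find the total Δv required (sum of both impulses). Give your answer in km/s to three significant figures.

Δv_total ≈ 11.7 km/s

r₁ = 66070 km = 6.607×10⁷ m.
r₂ = 3.536×10⁵ km = 3.536×10⁸ m.
Transfer ellipse a_t = (r₁ + r₂)/2 = 2.098×10⁸ m.
At r₁: circular v_c1 = √(μ/r₁) = 23960 m/s; transfer-perikrone v_p = √[μ(2/r₁ − 1/a_t)] = 31100 m/s.
Δv₁ = v_p − v_c1 = 7143 m/s.
At r₂: circular v_c2 = √(μ/r₂) = 10360 m/s; transfer-apokrone v_a = √[μ(2/r₂ − 1/a_t)] = 5812 m/s.
Δv₂ = v_c2 − v_a = 4545 m/s.
Total Δv = Δv₁ + Δv₂ = 11690 m/s = 11.69 km/s.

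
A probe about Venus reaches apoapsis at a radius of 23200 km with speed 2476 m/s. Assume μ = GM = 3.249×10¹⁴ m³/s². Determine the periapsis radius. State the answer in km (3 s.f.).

r_a = 2.320×10⁷ m.
Specific energy ε = v²/2 − μ/r = -1.094×10⁷ J/kg, so a = −μ/(2ε) = 1.485×10⁷ m.
The apsides satisfy r_p + r_a = 2a, so the periapsis radius is 2a − r_a = 6.501×10⁶ m = 6501.0 km.

periapsis radius ≈ 6500 km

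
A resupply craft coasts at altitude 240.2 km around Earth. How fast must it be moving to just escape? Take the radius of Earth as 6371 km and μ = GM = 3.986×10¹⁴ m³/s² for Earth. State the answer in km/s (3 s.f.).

r = 6371 + 240.2 = 6611.2 km = 6.6112×10⁶ m.
Escape speed v_esc = √(2μ/r) = √(2 × 3.986×10¹⁴ / 6.611×10⁶) = √(1.206×10⁸) = 10980 m/s.
= 10.98 km/s.

v_esc ≈ 11.0 km/s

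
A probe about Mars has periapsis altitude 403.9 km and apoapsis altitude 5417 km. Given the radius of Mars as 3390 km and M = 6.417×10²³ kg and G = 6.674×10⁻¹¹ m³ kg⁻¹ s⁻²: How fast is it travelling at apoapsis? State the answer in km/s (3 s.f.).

v ≈ 1.71 km/s

μ = GM = 6.674×10⁻¹¹ × 6.417×10²³ = 4.283×10¹³ m³/s².
r_p = 3390 + 403.9 = 3793.9 km = 3.7939×10⁶ m.
r_a = 3390 + 5417 = 8807.0 km = 8.8070×10⁶ m.
Semi-major axis a = (r_p + r_a)/2 = 6300.4 km = 6.300×10⁶ m.
Vis-viva: v² = μ(2/r − 1/a) = 4.283×10¹³ × (2.271×10⁻⁷ − 1.587×10⁻⁷) = 2.928×10⁶ m²/s².
v = 1711 m/s = 1.711 km/s.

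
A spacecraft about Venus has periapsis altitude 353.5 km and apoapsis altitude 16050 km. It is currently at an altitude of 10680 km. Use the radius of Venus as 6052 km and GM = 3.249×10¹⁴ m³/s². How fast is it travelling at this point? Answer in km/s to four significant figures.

v ≈ 4.005 km/s

r_p = 6052 + 353.5 = 6405.5 km = 6.4055×10⁶ m.
r_a = 6052 + 16050 = 22102 km = 2.2102×10⁷ m.
r = 6052 + 10680 = 16732 km = 1.673×10⁷ m.
Semi-major axis a = (r_p + r_a)/2 = 14254 km = 1.425×10⁷ m.
Vis-viva: v² = μ(2/r − 1/a) = 3.249×10¹⁴ × (1.195×10⁻⁷ − 7.016×10⁻⁸) = 1.604×10⁷ m²/s².
v = 4005 m/s = 4.005 km/s.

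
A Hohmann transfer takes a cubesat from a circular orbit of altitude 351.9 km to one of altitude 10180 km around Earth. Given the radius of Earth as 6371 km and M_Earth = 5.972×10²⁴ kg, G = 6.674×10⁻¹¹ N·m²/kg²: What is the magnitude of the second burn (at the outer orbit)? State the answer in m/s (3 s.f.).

Δv ≈ 1180 m/s

μ = GM = 6.674×10⁻¹¹ × 5.972×10²⁴ = 3.986×10¹⁴ m³/s².
r₁ = 6371 + 351.9 = 6722.9 km = 6.7229×10⁶ m.
r₂ = 6371 + 10180 = 16551 km = 1.6551×10⁷ m.
Transfer ellipse a_t = (r₁ + r₂)/2 = 1.164×10⁷ m.
At r₁: circular v_c1 = √(μ/r₁) = 7700 m/s; transfer-perigee v_p = √[μ(2/r₁ − 1/a_t)] = 9183 m/s.
At r₂: circular v_c2 = √(μ/r₂) = 4907 m/s; transfer-apogee v_a = √[μ(2/r₂ − 1/a_t)] = 3730 m/s.
Δv₂ = v_c2 − v_a = 1177 m/s.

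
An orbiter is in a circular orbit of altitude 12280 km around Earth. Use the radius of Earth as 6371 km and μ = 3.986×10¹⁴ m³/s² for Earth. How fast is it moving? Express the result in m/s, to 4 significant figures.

r = 6371 + 12280 = 18651 km = 1.8651×10⁷ m.
For a circular orbit v = √(μ/r) = √(3.986×10¹⁴ / 1.865×10⁷) = √(2.137×10⁷) = 4623 m/s.

v ≈ 4623 m/s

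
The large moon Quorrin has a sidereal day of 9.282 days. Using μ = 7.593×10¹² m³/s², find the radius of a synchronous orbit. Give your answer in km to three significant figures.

r_sync ≈ 49800 km

T = 9.282 days = 8.020×10⁵ s.
A synchronous orbit has period T, so by Kepler's third law a = (μT²/4π²)^(1/3).
μT²/4π² = 7.593×10¹² × (8.020×10⁵)² / 39.48 = 1.237×10²³ m³.
a = 4.983×10⁷ m = 49826 km.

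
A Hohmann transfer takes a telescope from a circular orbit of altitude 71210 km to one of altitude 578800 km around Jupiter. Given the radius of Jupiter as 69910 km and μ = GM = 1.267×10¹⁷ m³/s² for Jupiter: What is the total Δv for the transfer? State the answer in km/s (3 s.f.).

Δv_total ≈ 14.1 km/s

r₁ = 69910 + 71210 = 141120 km = 1.4112×10⁸ m.
r₂ = 69910 + 578800 = 648710 km = 6.4871×10⁸ m.
Transfer ellipse a_t = (r₁ + r₂)/2 = 3.949×10⁸ m.
At r₁: circular v_c1 = √(μ/r₁) = 29960 m/s; transfer-perijove v_p = √[μ(2/r₁ − 1/a_t)] = 38400 m/s.
Δv₁ = v_p − v_c1 = 8440 m/s.
At r₂: circular v_c2 = √(μ/r₂) = 13980 m/s; transfer-apojove v_a = √[μ(2/r₂ − 1/a_t)] = 8354 m/s.
Δv₂ = v_c2 − v_a = 5621 m/s.
Total Δv = Δv₁ + Δv₂ = 14060 m/s = 14.06 km/s.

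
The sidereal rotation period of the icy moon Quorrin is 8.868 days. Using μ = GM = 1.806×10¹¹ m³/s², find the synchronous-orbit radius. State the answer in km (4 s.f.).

r_sync ≈ 13900 km

T = 8.868 days = 7.662×10⁵ s.
A synchronous orbit has period T, so by Kepler's third law a = (μT²/4π²)^(1/3).
μT²/4π² = 1.806×10¹¹ × (7.662×10⁵)² / 39.48 = 2.686×10²¹ m³.
a = 1.390×10⁷ m = 13900 km.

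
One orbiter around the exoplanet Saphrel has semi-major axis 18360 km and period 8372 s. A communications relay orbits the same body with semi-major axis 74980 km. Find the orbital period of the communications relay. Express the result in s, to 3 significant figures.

T₂ ≈ 69100 s

Kepler's third law: T² ∝ a³, so T₂ = T₁ (a₂/a₁)^(3/2).
a₂/a₁ = 4.084, (a₂/a₁)^(3/2) = 8.253.
T₂ = 8372 × 8.253 = 69090 s.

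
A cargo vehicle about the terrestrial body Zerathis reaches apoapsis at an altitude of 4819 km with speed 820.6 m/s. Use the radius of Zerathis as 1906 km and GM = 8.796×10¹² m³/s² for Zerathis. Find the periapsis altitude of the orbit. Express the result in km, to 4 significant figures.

periapsis altitude ≈ 425.2 km

r_a = 1906 + 4819 = 6725.0 km = 6.725×10⁶ m.
Specific energy ε = v²/2 − μ/r = -9.713×10⁵ J/kg, so a = −μ/(2ε) = 4.528×10⁶ m.
The apsides satisfy r_p + r_a = 2a, so the periapsis radius is 2a − r_a = 2.331×10⁶ m = 2331.2 km.
Periapsis altitude = 2331.2 − 1906 = 425.25 km.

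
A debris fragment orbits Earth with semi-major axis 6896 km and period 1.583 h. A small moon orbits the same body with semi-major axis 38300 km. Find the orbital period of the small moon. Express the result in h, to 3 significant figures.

Kepler's third law: T² ∝ a³, so T₂ = T₁ (a₂/a₁)^(3/2).
a₂/a₁ = 5.554, (a₂/a₁)^(3/2) = 13.09.
T₂ = 1.583 × 13.09 = 20.72 h.

T₂ ≈ 20.7 h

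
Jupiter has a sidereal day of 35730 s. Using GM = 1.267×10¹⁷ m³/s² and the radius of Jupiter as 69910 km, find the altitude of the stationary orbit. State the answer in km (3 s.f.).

h_sync ≈ 90100 km

A synchronous orbit has period T, so by Kepler's third law a = (μT²/4π²)^(1/3).
μT²/4π² = 1.267×10¹⁷ × (3.573×10⁴)² / 39.48 = 4.097×10²⁴ m³.
a = 1.600×10⁸ m = 1.6002×10⁵ km.
Altitude h = a − R = 1.6002×10⁵ − 69910 = 90105 km.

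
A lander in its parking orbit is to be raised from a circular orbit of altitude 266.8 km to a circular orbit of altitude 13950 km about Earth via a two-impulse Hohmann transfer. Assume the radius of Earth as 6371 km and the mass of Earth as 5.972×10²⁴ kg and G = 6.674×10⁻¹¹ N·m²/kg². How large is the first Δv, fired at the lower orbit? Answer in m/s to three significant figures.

Δv ≈ 1770 m/s

μ = GM = 6.674×10⁻¹¹ × 5.972×10²⁴ = 3.986×10¹⁴ m³/s².
r₁ = 6371 + 266.8 = 6637.8 km = 6.6378×10⁶ m.
r₂ = 6371 + 13950 = 20321 km = 2.0321×10⁷ m.
Transfer ellipse a_t = (r₁ + r₂)/2 = 1.348×10⁷ m.
At r₁: circular v_c1 = √(μ/r₁) = 7749 m/s; transfer-perigee v_p = √[μ(2/r₁ − 1/a_t)] = 9514 m/s.
Δv₁ = v_p − v_c1 = 1765 m/s.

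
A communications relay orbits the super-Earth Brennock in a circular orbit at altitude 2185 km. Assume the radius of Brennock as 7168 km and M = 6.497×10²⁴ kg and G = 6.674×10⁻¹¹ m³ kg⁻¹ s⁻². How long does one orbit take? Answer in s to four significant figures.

T ≈ 8631 s

μ = GM = 6.674×10⁻¹¹ × 6.497×10²⁴ = 4.336×10¹⁴ m³/s².
r = 7168 + 2185 = 9353.0 km = 9.3530×10⁶ m.
Kepler's third law: T = 2π√(r³/μ) = 2π√((9.353×10⁶)³ / 4.336×10¹⁴).
r³/μ = 1.887×10⁶ s², so T = 2π × 1.374×10³ = 8.631×10³ s.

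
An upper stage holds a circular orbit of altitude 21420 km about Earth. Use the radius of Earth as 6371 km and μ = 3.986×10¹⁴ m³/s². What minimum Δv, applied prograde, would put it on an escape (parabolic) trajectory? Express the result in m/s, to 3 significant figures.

r = 6371 + 21420 = 27791 km = 2.7791×10⁷ m.
Circular speed v_c = √(μ/r) = 3787 m/s.
Escape speed v_esc = √(2μ/r) = √2 × v_c = 5356 m/s.
Δv = v_esc − v_c = 1569 m/s.

Δv ≈ 1570 m/s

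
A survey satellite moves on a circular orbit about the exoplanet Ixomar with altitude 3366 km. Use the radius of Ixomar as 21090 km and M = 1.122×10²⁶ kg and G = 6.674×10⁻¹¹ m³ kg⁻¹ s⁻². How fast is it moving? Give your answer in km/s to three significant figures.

μ = GM = 6.674×10⁻¹¹ × 1.122×10²⁶ = 7.488×10¹⁵ m³/s².
r = 21090 + 3366 = 24456 km = 2.4456×10⁷ m.
For a circular orbit v = √(μ/r) = √(7.488×10¹⁵ / 2.446×10⁷) = √(3.062×10⁸) = 17500 m/s.
That is 17.50 km/s.

v ≈ 17.5 km/s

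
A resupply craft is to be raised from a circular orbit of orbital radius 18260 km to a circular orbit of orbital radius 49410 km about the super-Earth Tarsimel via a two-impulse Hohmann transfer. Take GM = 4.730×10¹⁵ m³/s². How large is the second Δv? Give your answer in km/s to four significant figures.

Δv ≈ 2.596 km/s

r₁ = 18260 km = 1.826×10⁷ m.
r₂ = 49410 km = 4.941×10⁷ m.
Transfer ellipse a_t = (r₁ + r₂)/2 = 3.384×10⁷ m.
At r₁: circular v_c1 = √(μ/r₁) = 16090 m/s; transfer-periapsis v_p = √[μ(2/r₁ − 1/a_t)] = 19450 m/s.
At r₂: circular v_c2 = √(μ/r₂) = 9784 m/s; transfer-apoapsis v_a = √[μ(2/r₂ − 1/a_t)] = 7188 m/s.
Δv₂ = v_c2 − v_a = 2596 m/s.
= 2.596 km/s.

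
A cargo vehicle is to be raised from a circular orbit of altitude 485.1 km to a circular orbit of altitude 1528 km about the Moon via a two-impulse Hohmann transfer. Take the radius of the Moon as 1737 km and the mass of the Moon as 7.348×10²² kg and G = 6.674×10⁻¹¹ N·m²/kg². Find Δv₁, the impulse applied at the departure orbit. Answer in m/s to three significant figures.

Δv ≈ 135 m/s

μ = GM = 6.674×10⁻¹¹ × 7.348×10²² = 4.904×10¹² m³/s².
r₁ = 1737 + 485.1 = 2222.1 km = 2.2221×10⁶ m.
r₂ = 1737 + 1528 = 3265.0 km = 3.2650×10⁶ m.
Transfer ellipse a_t = (r₁ + r₂)/2 = 2.744×10⁶ m.
At r₁: circular v_c1 = √(μ/r₁) = 1486 m/s; transfer-perilune v_p = √[μ(2/r₁ − 1/a_t)] = 1621 m/s.
Δv₁ = v_p − v_c1 = 135.0 m/s.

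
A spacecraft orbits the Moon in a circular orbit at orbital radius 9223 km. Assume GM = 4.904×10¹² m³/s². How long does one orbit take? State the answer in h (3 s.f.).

r = 9223 km = 9.223×10⁶ m.
Kepler's third law: T = 2π√(r³/μ) = 2π√((9.223×10⁶)³ / 4.904×10¹²).
r³/μ = 1.600×10⁸ s², so T = 2π × 1.265×10⁴ = 7.947×10⁴ s.
Converting: 7.947×10⁴ s ÷ 3600 = 22.08 h.

T ≈ 22.1 h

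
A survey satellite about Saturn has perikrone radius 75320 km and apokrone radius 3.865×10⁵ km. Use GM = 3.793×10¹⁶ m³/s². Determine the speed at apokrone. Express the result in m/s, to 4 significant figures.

Semi-major axis a = (r_p + r_a)/2 = 2.3091×10⁵ km = 2.309×10⁸ m.
Vis-viva: v² = μ(2/r − 1/a) = 3.793×10¹⁶ × (5.175×10⁻⁹ − 4.331×10⁻⁹) = 3.201×10⁷ m²/s².
v = 5658 m/s.

v ≈ 5658 m/s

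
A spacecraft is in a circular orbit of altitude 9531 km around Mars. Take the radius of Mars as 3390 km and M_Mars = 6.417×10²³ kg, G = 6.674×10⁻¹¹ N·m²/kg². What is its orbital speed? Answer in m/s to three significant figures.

μ = GM = 6.674×10⁻¹¹ × 6.417×10²³ = 4.283×10¹³ m³/s².
r = 3390 + 9531 = 12921 km = 1.2921×10⁷ m.
For a circular orbit v = √(μ/r) = √(4.283×10¹³ / 1.292×10⁷) = √(3.315×10⁶) = 1821 m/s.

v ≈ 1820 m/s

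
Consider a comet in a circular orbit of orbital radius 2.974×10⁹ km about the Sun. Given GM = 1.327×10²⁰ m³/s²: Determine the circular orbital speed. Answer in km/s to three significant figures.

v ≈ 6.68 km/s

r = 2.974×10⁹ km = 2.974×10¹² m.
For a circular orbit v = √(μ/r) = √(1.327×10²⁰ / 2.974×10¹²) = √(4.462×10⁷) = 6680 m/s.
That is 6.680 km/s.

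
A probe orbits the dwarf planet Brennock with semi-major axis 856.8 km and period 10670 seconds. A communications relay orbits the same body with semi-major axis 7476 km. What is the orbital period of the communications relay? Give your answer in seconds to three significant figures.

Kepler's third law: T² ∝ a³, so T₂ = T₁ (a₂/a₁)^(3/2).
a₂/a₁ = 8.725, (a₂/a₁)^(3/2) = 25.77.
T₂ = 10670 × 25.77 = 2.750×10⁵ seconds.

T₂ ≈ 2.75×10⁵ seconds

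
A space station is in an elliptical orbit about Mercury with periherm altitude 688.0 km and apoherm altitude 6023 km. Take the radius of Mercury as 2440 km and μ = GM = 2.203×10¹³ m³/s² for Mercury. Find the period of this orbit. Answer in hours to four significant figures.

r_p = 2440 + 688.0 = 3128.0 km = 3.1280×10⁶ m.
r_a = 2440 + 6023 = 8463.0 km = 8.4630×10⁶ m.
Semi-major axis a = (r_p + r_a)/2 = (3128.0 + 8463.0)/2 = 5795.5 km = 5.796×10⁶ m.
By Kepler's third law T = 2π√(a³/μ) = 2π × 2.973×10³ = 1.868×10⁴ s.
= 5.188 hours.

T ≈ 5.188 hours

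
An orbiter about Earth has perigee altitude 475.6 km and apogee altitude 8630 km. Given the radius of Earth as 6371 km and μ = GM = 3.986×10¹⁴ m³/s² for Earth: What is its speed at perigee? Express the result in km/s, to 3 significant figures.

v ≈ 8.94 km/s

r_p = 6371 + 475.6 = 6846.6 km = 6.8466×10⁶ m.
r_a = 6371 + 8630 = 15001 km = 1.5001×10⁷ m.
Semi-major axis a = (r_p + r_a)/2 = 10924 km = 1.092×10⁷ m.
Vis-viva: v² = μ(2/r − 1/a) = 3.986×10¹⁴ × (2.921×10⁻⁷ − 9.154×10⁻⁸) = 7.995×10⁷ m²/s².
v = 8941 m/s = 8.941 km/s.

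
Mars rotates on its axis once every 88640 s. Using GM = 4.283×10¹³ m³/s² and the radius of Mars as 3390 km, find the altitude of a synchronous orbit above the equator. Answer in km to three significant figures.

h_sync ≈ 17000 km

A synchronous orbit has period T, so by Kepler's third law a = (μT²/4π²)^(1/3).
μT²/4π² = 4.283×10¹³ × (8.864×10⁴)² / 39.48 = 8.524×10²¹ m³.
a = 2.043×10⁷ m = 20428 km.
Altitude h = a − R = 20428 − 3390 = 17038 km.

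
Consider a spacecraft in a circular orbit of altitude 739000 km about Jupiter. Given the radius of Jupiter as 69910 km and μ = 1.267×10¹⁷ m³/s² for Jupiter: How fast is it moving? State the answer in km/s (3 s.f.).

r = 69910 + 739000 = 808910 km = 8.0891×10⁸ m.
For a circular orbit v = √(μ/r) = √(1.267×10¹⁷ / 8.089×10⁸) = √(1.566×10⁸) = 12520 m/s.
That is 12.52 km/s.

v ≈ 12.5 km/s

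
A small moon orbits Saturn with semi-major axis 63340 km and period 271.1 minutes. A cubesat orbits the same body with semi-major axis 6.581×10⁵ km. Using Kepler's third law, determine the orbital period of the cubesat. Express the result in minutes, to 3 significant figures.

Kepler's third law: T² ∝ a³, so T₂ = T₁ (a₂/a₁)^(3/2).
a₂/a₁ = 10.39, (a₂/a₁)^(3/2) = 33.49.
T₂ = 271.1 × 33.49 = 9079 minutes.

T₂ ≈ 9080 minutes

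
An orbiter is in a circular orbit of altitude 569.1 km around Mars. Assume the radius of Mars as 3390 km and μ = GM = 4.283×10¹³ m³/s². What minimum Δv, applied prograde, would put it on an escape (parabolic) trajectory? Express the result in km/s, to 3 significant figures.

Δv ≈ 1.36 km/s

r = 3390 + 569.1 = 3959.1 km = 3.9591×10⁶ m.
Circular speed v_c = √(μ/r) = 3289 m/s.
Escape speed v_esc = √(2μ/r) = √2 × v_c = 4651 m/s.
Δv = v_esc − v_c = 1362 m/s = 1.362 km/s.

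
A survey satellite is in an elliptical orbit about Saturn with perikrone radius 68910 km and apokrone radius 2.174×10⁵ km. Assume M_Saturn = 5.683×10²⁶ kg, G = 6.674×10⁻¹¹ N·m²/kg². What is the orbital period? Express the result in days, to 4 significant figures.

T ≈ 0.6396 days

μ = GM = 6.674×10⁻¹¹ × 5.683×10²⁶ = 3.793×10¹⁶ m³/s².
Semi-major axis a = (r_p + r_a)/2 = (68910 + 2.1740×10⁵)/2 = 1.4316×10⁵ km = 1.432×10⁸ m.
By Kepler's third law T = 2π√(a³/μ) = 2π × 8.795×10³ = 5.526×10⁴ s.
= 0.6396 days.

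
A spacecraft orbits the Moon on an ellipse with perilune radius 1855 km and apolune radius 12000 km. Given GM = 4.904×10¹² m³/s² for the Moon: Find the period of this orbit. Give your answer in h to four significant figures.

Semi-major axis a = (r_p + r_a)/2 = (1855.0 + 12000)/2 = 6927.5 km = 6.928×10⁶ m.
By Kepler's third law T = 2π√(a³/μ) = 2π × 8.234×10³ = 5.173×10⁴ s.
= 14.37 h.

T ≈ 14.37 h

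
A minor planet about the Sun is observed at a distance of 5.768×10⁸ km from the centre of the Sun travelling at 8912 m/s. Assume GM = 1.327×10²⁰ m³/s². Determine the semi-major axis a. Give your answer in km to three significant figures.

r = 5.768×10¹¹ m.
Vis-viva rearranged: 1/a = 2/r − v²/μ = 3.467×10⁻¹² − 5.985×10⁻¹³ = 2.869×10⁻¹² m⁻¹.
a = 3.486×10¹¹ m = 3.4857×10⁸ km.

a ≈ 3.49×10⁸ km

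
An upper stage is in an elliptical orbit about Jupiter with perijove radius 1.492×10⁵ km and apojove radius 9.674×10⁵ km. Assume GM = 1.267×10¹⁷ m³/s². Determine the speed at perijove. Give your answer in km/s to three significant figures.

Semi-major axis a = (r_p + r_a)/2 = 5.5830×10⁵ km = 5.583×10⁸ m.
Vis-viva: v² = μ(2/r − 1/a) = 1.267×10¹⁷ × (1.340×10⁻⁸ − 1.791×10⁻⁹) = 1.471×10⁹ m²/s².
v = 38360 m/s = 38.36 km/s.

v ≈ 38.4 km/s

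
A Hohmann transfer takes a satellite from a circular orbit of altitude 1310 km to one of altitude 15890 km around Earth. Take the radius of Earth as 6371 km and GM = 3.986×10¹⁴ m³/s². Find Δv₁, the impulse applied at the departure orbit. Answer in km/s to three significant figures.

r₁ = 6371 + 1310 = 7681.0 km = 7.6810×10⁶ m.
r₂ = 6371 + 15890 = 22261 km = 2.2261×10⁷ m.
Transfer ellipse a_t = (r₁ + r₂)/2 = 1.497×10⁷ m.
At r₁: circular v_c1 = √(μ/r₁) = 7204 m/s; transfer-perigee v_p = √[μ(2/r₁ − 1/a_t)] = 8784 m/s.
Δv₁ = v_p − v_c1 = 1581 m/s.
= 1.581 km/s.

Δv ≈ 1.58 km/s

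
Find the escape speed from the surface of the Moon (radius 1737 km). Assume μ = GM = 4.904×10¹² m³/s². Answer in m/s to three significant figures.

r = R = 1.737×10⁶ m.
Escape speed v_esc = √(2μ/r) = √(2 × 4.904×10¹² / 1.737×10⁶) = √(5.647×10⁶) = 2376 m/s.

v_esc ≈ 2380 m/s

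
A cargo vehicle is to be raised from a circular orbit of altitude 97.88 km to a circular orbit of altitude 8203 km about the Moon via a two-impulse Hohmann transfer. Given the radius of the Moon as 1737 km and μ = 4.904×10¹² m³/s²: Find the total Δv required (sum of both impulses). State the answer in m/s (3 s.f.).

r₁ = 1737 + 97.88 = 1834.9 km = 1.8349×10⁶ m.
r₂ = 1737 + 8203 = 9940.0 km = 9.9400×10⁶ m.
Transfer ellipse a_t = (r₁ + r₂)/2 = 5.887×10⁶ m.
At r₁: circular v_c1 = √(μ/r₁) = 1635 m/s; transfer-perilune v_p = √[μ(2/r₁ − 1/a_t)] = 2124 m/s.
Δv₁ = v_p − v_c1 = 489.4 m/s.
At r₂: circular v_c2 = √(μ/r₂) = 702.4 m/s; transfer-apolune v_a = √[μ(2/r₂ − 1/a_t)] = 392.1 m/s.
Δv₂ = v_c2 − v_a = 310.3 m/s.
Total Δv = Δv₁ + Δv₂ = 799.7 m/s.

Δv_total ≈ 800 m/s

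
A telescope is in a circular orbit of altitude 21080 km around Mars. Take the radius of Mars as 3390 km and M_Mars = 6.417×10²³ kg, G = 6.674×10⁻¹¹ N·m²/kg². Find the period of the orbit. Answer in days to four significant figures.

T ≈ 1.345 days

μ = GM = 6.674×10⁻¹¹ × 6.417×10²³ = 4.283×10¹³ m³/s².
r = 3390 + 21080 = 24470 km = 2.4470×10⁷ m.
Kepler's third law: T = 2π√(r³/μ) = 2π√((2.447×10⁷)³ / 4.283×10¹³).
r³/μ = 3.421×10⁸ s², so T = 2π × 1.850×10⁴ = 1.162×10⁵ s.
Converting: 1.162×10⁵ s ÷ 86400 = 1.345 days.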